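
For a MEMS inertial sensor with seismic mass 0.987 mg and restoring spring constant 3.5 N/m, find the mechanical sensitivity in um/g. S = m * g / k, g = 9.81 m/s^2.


Step 1: Convert mass: m = 0.987 mg = 9.87e-07 kg
Step 2: S = m * g / k = 9.87e-07 * 9.81 / 3.5
Step 3: S = 2.77e-06 m/g
Step 4: Convert to um/g: S = 2.766 um/g


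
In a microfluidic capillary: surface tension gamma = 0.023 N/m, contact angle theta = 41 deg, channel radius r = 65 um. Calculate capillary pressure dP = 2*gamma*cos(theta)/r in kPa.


Step 1: cos(41 deg) = 0.7547
Step 2: Convert r to m: r = 65e-6 m
Step 3: dP = 2 * 0.023 * 0.7547 / 65e-6 = 534.1 Pa
Step 4: Convert Pa to kPa (divide by 1000).
dP = 0.53 kPa


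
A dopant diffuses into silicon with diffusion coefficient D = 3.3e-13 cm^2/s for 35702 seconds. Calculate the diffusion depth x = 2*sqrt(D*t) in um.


Step 1: Compute D*t = 3.3e-13 * 35702 = 1.178166e-08 cm^2
Step 2: sqrt(D*t) = 1.08543e-04 cm
Step 3: x = 2 * 1.08543e-04 cm = 2.17086e-04 cm
Step 4: Convert to um (1 cm = 1e4 um): x = 2.171 um


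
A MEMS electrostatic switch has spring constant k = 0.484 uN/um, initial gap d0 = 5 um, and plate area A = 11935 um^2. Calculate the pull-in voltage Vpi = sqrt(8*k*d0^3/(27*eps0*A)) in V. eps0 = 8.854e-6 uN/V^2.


Step 1: Compute numerator: 8 * k * d0^3 = 8 * 0.484 * 5^3 = 484.0
Step 2: Compute denominator: 27 * eps0 * A = 27 * 8.854e-6 * 11935 = 2.853157
Step 3: Vpi = sqrt(484.0 / 2.853157)
Vpi = 13.02 V


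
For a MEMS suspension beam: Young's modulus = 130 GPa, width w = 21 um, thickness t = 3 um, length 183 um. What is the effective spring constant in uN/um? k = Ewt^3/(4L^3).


Step 1: Convert E to consistent units (1 GPa = 1000 uN/um^2).
E = 130 GPa = 130000 uN/um^2
Step 2: Compute t^3 = 3^3 = 27
Step 3: Compute L^3 = 183^3 = 6128487
Step 4: k = 130000 * 21 * 27 / (4 * 6128487)
k = 3.0069 uN/um


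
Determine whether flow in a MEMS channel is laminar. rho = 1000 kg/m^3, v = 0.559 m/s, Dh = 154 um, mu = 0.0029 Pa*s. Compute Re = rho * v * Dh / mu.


Step 1: Convert Dh to meters: Dh = 154e-6 m
Step 2: Re = rho * v * Dh / mu
Re = 1000 * 0.559 * 154e-6 / 0.0029
Re = 29.685
Since Re = 29.685 is below ~2300, the flow is laminar.


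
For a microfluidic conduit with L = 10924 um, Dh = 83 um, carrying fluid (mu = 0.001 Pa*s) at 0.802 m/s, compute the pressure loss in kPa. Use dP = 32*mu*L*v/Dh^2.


Step 1: Convert to SI: L = 10924e-6 m, Dh = 83e-6 m
Step 2: dP = 32 * 0.001 * 10924e-6 * 0.802 / (83e-6)^2
Step 3: dP = 40695.82 Pa
Step 4: Convert to kPa: dP = 40.7 kPa


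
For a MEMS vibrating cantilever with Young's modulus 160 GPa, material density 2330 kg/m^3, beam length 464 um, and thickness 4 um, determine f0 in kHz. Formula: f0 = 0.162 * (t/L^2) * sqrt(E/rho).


Step 1: Convert units to SI.
t_SI = 4e-6 m, L_SI = 464e-6 m
Step 2: Calculate sqrt(E/rho).
sqrt(160e9 / 2330) = 8286.71 m/s
Step 3: Compute f0.
f0 = 0.162 * 4e-6 / (464e-6)^2 * 8286.71 = 24941.4 Hz = 24.94 kHz


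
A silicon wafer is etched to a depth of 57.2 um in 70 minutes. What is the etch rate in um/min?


Step 1: Etch rate = depth / time
Step 2: rate = 57.2 / 70
rate = 0.817 um/min


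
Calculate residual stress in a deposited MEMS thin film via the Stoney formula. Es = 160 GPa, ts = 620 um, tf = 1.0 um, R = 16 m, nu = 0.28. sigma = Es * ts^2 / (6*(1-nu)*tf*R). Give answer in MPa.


Step 1: Compute numerator: Es * ts^2 = 160 * 620^2 = 61504000 (GPa*um^2)
Step 2: Compute denominator (R in um): 6*(1-nu)*tf*R = 6*0.72*1.0*16e6 = 69120000.0 (um^2)
Step 3: sigma (GPa) = 61504000 / 69120000.0 = 8.89815e-01 GPa
Step 4: Convert to MPa (x1000): sigma = 889.8 MPa


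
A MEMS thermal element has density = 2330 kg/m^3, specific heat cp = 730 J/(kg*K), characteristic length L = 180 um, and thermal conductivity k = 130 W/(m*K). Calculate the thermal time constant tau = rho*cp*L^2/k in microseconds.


Step 1: Convert L to m: L = 180e-6 m
Step 2: L^2 = (180e-6)^2 = 3.24e-08 m^2
Step 3: tau = 2330 * 730 * 3.24e-08 / 130 = 4.2391662e-04 s
Step 4: Convert to microseconds (multiply by 1e6).
tau = 423.917 us


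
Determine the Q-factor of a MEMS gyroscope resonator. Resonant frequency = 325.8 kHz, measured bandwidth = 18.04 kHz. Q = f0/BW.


Step 1: Q = f0 / bandwidth
Step 2: Q = 325.8 / 18.04
Q = 18.1


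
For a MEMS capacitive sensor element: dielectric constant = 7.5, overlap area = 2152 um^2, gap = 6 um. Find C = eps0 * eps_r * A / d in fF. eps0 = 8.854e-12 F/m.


Step 1: Convert area to m^2: A = 2152e-12 m^2
Step 2: Convert gap to m: d = 6e-6 m
Step 3: C = eps0 * eps_r * A / d
C = 8.854e-12 * 7.5 * 2152e-12 / 6e-6
Step 4: Convert to fF (multiply by 1e15).
C = 23.82 fF


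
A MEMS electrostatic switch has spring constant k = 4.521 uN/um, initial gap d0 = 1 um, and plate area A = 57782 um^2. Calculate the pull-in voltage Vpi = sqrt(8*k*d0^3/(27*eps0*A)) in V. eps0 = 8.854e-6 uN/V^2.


Step 1: Compute numerator: 8 * k * d0^3 = 8 * 4.521 * 1^3 = 36.168
Step 2: Compute denominator: 27 * eps0 * A = 27 * 8.854e-6 * 57782 = 13.813249
Step 3: Vpi = sqrt(36.168 / 13.813249)
Vpi = 1.62 V


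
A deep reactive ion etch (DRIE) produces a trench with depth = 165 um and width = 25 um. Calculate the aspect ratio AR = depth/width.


Step 1: AR = depth / width
Step 2: AR = 165 / 25
AR = 6.6


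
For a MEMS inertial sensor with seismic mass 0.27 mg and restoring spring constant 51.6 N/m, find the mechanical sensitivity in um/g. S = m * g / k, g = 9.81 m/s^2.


Step 1: Convert mass: m = 0.27 mg = 2.70e-07 kg
Step 2: S = m * g / k = 2.70e-07 * 9.81 / 51.6
Step 3: S = 5.13e-08 m/g
Step 4: Convert to um/g: S = 0.051 um/g


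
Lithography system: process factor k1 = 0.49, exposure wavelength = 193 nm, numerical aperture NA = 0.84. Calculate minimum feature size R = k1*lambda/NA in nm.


Step 1: Identify values: k1 = 0.49, lambda = 193 nm, NA = 0.84
Step 2: R = k1 * lambda / NA
R = 0.49 * 193 / 0.84
R = 112.6 nm


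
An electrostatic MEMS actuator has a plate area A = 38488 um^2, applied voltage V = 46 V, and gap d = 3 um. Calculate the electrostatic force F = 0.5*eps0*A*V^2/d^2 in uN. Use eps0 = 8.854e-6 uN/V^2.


Step 1: Identify parameters.
eps0 = 8.854e-6 uN/V^2, A = 38488 um^2, V = 46 V, d = 3 um
Step 2: Compute V^2 = 46^2 = 2116
Step 3: Compute d^2 = 3^2 = 9
Step 4: F = 0.5 * 8.854e-6 * 38488 * 2116 / 9
F = 40.06 uN


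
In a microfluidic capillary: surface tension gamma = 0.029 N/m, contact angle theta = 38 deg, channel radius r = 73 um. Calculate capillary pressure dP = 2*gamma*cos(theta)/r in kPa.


Step 1: cos(38 deg) = 0.788
Step 2: Convert r to m: r = 73e-6 m
Step 3: dP = 2 * 0.029 * 0.788 / 73e-6 = 626.1 Pa
Step 4: Convert Pa to kPa (divide by 1000).
dP = 0.63 kPa


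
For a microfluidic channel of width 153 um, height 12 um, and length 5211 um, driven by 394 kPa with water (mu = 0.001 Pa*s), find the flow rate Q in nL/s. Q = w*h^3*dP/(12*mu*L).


Step 1: Convert all dimensions to SI (meters).
w = 153e-6 m, h = 12e-6 m, L = 5211e-6 m, dP = 394e3 Pa
Step 2: Q = w * h^3 * dP / (12 * mu * L)
Q = 153e-6 * (12e-6)^3 * 394e3 / (12 * 0.001 * 5211e-6) = 1.66582383e-09 m^3/s
Step 3: Convert Q from m^3/s to nL/s (1 m^3 = 1e12 nL, so multiply by 1e12).
Q = 1665.824 nL/s


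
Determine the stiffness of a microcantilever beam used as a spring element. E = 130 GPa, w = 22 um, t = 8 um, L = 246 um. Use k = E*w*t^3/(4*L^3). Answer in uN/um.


Step 1: Convert E to consistent units (1 GPa = 1000 uN/um^2).
E = 130 GPa = 130000 uN/um^2
Step 2: Compute t^3 = 8^3 = 512
Step 3: Compute L^3 = 246^3 = 14886936
Step 4: k = 130000 * 22 * 512 / (4 * 14886936)
k = 24.5907 uN/um


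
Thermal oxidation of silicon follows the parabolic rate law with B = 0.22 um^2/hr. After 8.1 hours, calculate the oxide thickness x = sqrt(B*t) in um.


Step 1: Compute B*t = 0.22 * 8.1 = 1.782
Step 2: x = sqrt(1.782)
x = 1.335 um


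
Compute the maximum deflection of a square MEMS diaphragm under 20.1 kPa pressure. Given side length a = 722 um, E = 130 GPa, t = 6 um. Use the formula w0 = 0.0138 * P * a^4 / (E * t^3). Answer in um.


Step 1: Convert pressure to compatible units (E is in GPa, so P in GPa).
P = 20.1 kPa = 20.1e-6 GPa
Step 2: Compute numerator: 0.0138 * P * a^4.
a^4 = 722^4 = 271737008656
numerator = 0.0138 * 20.1e-6 * 271737008656 = 7.537441e+04
Step 3: Compute denominator: E * t^3 = 130 * 6^3 = 28080
Step 4: w0 = numerator / denominator = 7.537441e+04 / 28080 = 2.6843 um


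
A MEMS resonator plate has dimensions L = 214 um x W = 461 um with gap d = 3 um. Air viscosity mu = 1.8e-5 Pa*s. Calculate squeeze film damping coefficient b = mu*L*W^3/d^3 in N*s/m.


Step 1: Convert to SI.
L = 214e-6 m, W = 461e-6 m, d = 3e-6 m
Step 2: W^3 = (461e-6)^3 = 9.80e-11 m^3
Step 3: d^3 = (3e-6)^3 = 2.70e-17 m^3
Step 4: b = 1.8e-5 * 214e-6 * 9.80e-11 / 2.70e-17
b = 1.40e-02 N*s/m


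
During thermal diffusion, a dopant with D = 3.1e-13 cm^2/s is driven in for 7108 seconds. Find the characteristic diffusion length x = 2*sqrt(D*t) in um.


Step 1: Compute D*t = 3.1e-13 * 7108 = 2.20348e-09 cm^2
Step 2: sqrt(D*t) = 4.6941e-05 cm
Step 3: x = 2 * 4.6941e-05 cm = 9.3882e-05 cm
Step 4: Convert to um (1 cm = 1e4 um): x = 0.939 um


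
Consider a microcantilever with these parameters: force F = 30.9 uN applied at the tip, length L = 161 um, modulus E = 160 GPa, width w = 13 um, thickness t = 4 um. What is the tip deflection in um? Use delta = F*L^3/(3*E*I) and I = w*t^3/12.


Step 1: Calculate the second moment of area.
I = w * t^3 / 12 = 13 * 4^3 / 12 = 69.3333 um^4
Step 2: Convert E to consistent units (1 GPa = 1000 uN/um^2).
E = 160 GPa = 160000 uN/um^2
Step 3: Calculate tip deflection.
delta = F * L^3 / (3 * E * I)
delta = 30.9 * 161^3 / (3 * 160000 * 69.3333)
delta = 3.8748 um


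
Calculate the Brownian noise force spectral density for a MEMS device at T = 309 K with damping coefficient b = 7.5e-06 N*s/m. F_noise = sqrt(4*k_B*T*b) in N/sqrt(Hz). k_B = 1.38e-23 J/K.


Step 1: Compute 4 * k_B * T * b
= 4 * 1.38e-23 * 309 * 7.5e-06
= 1.2793e-25 N^2/Hz
Step 2: F_noise = sqrt(1.2793e-25)
F_noise = 3.58e-13 N/sqrt(Hz)


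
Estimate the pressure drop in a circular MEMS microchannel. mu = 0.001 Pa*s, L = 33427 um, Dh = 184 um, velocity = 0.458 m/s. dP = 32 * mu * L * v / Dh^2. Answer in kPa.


Step 1: Convert to SI: L = 33427e-6 m, Dh = 184e-6 m
Step 2: dP = 32 * 0.001 * 33427e-6 * 0.458 / (184e-6)^2
Step 3: dP = 14470.29 Pa
Step 4: Convert to kPa: dP = 14.47 kPa


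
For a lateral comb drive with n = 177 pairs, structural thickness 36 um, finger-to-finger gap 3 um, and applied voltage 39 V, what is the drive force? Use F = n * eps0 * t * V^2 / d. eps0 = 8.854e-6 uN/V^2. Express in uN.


Step 1: Parameters: n=177, eps0=8.854e-6 uN/V^2, t=36 um, V=39 V, d=3 um
Step 2: V^2 = 1521
Step 3: F = 177 * 8.854e-6 * 36 * 1521 / 3
F = 28.604 uN


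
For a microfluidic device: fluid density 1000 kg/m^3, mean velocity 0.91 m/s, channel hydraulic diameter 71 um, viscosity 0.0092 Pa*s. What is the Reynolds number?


Step 1: Convert Dh to meters: Dh = 71e-6 m
Step 2: Re = rho * v * Dh / mu
Re = 1000 * 0.91 * 71e-6 / 0.0092
Re = 7.023


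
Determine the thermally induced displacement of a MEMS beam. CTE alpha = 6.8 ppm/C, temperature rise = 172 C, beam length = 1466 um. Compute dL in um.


Step 1: Convert CTE: alpha = 6.8 ppm/C = 6.8e-6 /C
Step 2: dL = 6.8e-6 * 172 * 1466
dL = 1.7146 um


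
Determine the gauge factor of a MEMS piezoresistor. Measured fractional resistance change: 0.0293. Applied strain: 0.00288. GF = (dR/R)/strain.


Step 1: Identify values.
dR/R = 0.0293, strain = 0.00288
Step 2: GF = (dR/R) / strain = 0.0293 / 0.00288
GF = 10.2


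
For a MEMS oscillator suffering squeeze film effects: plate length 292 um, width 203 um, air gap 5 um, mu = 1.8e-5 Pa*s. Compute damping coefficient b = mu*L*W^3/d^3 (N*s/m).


Step 1: Convert to SI.
L = 292e-6 m, W = 203e-6 m, d = 5e-6 m
Step 2: W^3 = (203e-6)^3 = 8.37e-12 m^3
Step 3: d^3 = (5e-6)^3 = 1.25e-16 m^3
Step 4: b = 1.8e-5 * 292e-6 * 8.37e-12 / 1.25e-16
b = 3.52e-04 N*s/m


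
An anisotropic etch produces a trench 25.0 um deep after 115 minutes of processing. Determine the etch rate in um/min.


Step 1: Etch rate = depth / time
Step 2: rate = 25.0 / 115
rate = 0.217 um/min


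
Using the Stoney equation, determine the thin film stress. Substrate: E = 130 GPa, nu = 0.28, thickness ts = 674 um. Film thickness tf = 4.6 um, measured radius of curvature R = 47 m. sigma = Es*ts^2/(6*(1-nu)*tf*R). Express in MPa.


Step 1: Compute numerator: Es * ts^2 = 130 * 674^2 = 59055880 (GPa*um^2)
Step 2: Compute denominator (R in um): 6*(1-nu)*tf*R = 6*0.72*4.6*47e6 = 933984000.0 (um^2)
Step 3: sigma (GPa) = 59055880 / 933984000.0 = 6.323e-02 GPa
Step 4: Convert to MPa (x1000): sigma = 63.2 MPa


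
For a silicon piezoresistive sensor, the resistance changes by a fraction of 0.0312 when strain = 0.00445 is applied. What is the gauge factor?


Step 1: Identify values.
dR/R = 0.0312, strain = 0.00445
Step 2: GF = (dR/R) / strain = 0.0312 / 0.00445
GF = 7.0


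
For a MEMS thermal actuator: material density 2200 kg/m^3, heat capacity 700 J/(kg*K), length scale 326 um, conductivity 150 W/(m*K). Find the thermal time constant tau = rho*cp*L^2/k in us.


Step 1: Convert L to m: L = 326e-6 m
Step 2: L^2 = (326e-6)^2 = 1.06276e-07 m^2
Step 3: tau = 2200 * 700 * 1.06276e-07 / 150 = 1.0911e-03 s
Step 4: Convert to microseconds (multiply by 1e6).
tau = 1091.1 us


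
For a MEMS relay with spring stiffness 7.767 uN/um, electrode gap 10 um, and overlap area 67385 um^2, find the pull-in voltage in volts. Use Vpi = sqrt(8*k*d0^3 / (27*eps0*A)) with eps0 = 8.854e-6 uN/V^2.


Step 1: Compute numerator: 8 * k * d0^3 = 8 * 7.767 * 10^3 = 62136.0
Step 2: Compute denominator: 27 * eps0 * A = 27 * 8.854e-6 * 67385 = 16.108923
Step 3: Vpi = sqrt(62136.0 / 16.108923)
Vpi = 62.11 V


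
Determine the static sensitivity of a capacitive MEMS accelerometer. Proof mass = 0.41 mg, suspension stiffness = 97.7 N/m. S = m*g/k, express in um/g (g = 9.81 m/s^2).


Step 1: Convert mass: m = 0.41 mg = 4.10e-07 kg
Step 2: S = m * g / k = 4.10e-07 * 9.81 / 97.7
Step 3: S = 4.12e-08 m/g
Step 4: Convert to um/g: S = 0.041 um/g


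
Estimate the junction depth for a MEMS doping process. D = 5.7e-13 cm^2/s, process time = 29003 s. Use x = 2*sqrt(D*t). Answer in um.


Step 1: Compute D*t = 5.7e-13 * 29003 = 1.653171e-08 cm^2
Step 2: sqrt(D*t) = 1.28576e-04 cm
Step 3: x = 2 * 1.28576e-04 cm = 2.57152e-04 cm
Step 4: Convert to um (1 cm = 1e4 um): x = 2.572 um


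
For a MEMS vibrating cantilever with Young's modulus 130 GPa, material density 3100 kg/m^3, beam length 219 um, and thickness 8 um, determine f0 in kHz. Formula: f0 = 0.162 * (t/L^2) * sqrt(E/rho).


Step 1: Convert units to SI.
t_SI = 8e-6 m, L_SI = 219e-6 m
Step 2: Calculate sqrt(E/rho).
sqrt(130e9 / 3100) = 6475.76 m/s
Step 3: Compute f0.
f0 = 0.162 * 8e-6 / (219e-6)^2 * 6475.76 = 174987.7 Hz = 174.99 kHz


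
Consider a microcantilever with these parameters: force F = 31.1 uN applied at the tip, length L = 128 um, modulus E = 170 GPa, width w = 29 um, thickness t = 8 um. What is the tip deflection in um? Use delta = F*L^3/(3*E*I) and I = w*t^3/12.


Step 1: Calculate the second moment of area.
I = w * t^3 / 12 = 29 * 8^3 / 12 = 1237.3333 um^4
Step 2: Convert E to consistent units (1 GPa = 1000 uN/um^2).
E = 170 GPa = 170000 uN/um^2
Step 3: Calculate tip deflection.
delta = F * L^3 / (3 * E * I)
delta = 31.1 * 128^3 / (3 * 170000 * 1237.3333)
delta = 0.1034 um


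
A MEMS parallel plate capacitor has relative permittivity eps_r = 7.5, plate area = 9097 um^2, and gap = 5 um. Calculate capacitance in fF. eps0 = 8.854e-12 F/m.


Step 1: Convert area to m^2: A = 9097e-12 m^2
Step 2: Convert gap to m: d = 5e-6 m
Step 3: C = eps0 * eps_r * A / d
C = 8.854e-12 * 7.5 * 9097e-12 / 5e-6
Step 4: Convert to fF (multiply by 1e15).
C = 120.82 fF


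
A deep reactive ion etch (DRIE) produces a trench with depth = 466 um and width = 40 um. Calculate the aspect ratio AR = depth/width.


Step 1: AR = depth / width
Step 2: AR = 466 / 40
AR = 11.7


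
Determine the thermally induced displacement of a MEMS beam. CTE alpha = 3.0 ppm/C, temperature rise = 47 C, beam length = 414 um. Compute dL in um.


Step 1: Convert CTE: alpha = 3.0 ppm/C = 3.0e-6 /C
Step 2: dL = 3.0e-6 * 47 * 414
dL = 0.0584 um


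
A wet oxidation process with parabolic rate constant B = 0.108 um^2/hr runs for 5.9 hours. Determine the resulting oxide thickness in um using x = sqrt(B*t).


Step 1: Compute B*t = 0.108 * 5.9 = 0.6372
Step 2: x = sqrt(0.6372)
x = 0.798 um


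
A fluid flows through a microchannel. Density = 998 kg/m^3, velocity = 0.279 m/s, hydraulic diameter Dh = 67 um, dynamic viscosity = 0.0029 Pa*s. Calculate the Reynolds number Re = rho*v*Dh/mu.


Step 1: Convert Dh to meters: Dh = 67e-6 m
Step 2: Re = rho * v * Dh / mu
Re = 998 * 0.279 * 67e-6 / 0.0029
Re = 6.433


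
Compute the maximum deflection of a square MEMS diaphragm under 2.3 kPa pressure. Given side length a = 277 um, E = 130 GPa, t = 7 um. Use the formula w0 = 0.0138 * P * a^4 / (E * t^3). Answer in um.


Step 1: Convert pressure to compatible units (E is in GPa, so P in GPa).
P = 2.3 kPa = 2.3e-6 GPa
Step 2: Compute numerator: 0.0138 * P * a^4.
a^4 = 277^4 = 5887339441
numerator = 0.0138 * 2.3e-6 * 5887339441 = 1.869e+02
Step 3: Compute denominator: E * t^3 = 130 * 7^3 = 44590
Step 4: w0 = numerator / denominator = 1.869e+02 / 44590 = 0.0042 um


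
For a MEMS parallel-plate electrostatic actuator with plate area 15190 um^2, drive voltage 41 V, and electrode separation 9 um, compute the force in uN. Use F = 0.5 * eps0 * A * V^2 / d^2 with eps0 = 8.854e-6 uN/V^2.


Step 1: Identify parameters.
eps0 = 8.854e-6 uN/V^2, A = 15190 um^2, V = 41 V, d = 9 um
Step 2: Compute V^2 = 41^2 = 1681
Step 3: Compute d^2 = 9^2 = 81
Step 4: F = 0.5 * 8.854e-6 * 15190 * 1681 / 81
F = 1.396 uN


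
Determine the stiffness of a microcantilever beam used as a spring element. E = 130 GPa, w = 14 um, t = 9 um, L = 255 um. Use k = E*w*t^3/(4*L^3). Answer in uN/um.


Step 1: Convert E to consistent units (1 GPa = 1000 uN/um^2).
E = 130 GPa = 130000 uN/um^2
Step 2: Compute t^3 = 9^3 = 729
Step 3: Compute L^3 = 255^3 = 16581375
Step 4: k = 130000 * 14 * 729 / (4 * 16581375)
k = 20.0041 uN/um


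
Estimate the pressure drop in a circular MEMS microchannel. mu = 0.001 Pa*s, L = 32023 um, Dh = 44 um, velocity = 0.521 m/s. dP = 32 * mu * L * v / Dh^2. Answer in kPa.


Step 1: Convert to SI: L = 32023e-6 m, Dh = 44e-6 m
Step 2: dP = 32 * 0.001 * 32023e-6 * 0.521 / (44e-6)^2
Step 3: dP = 275768.31 Pa
Step 4: Convert to kPa: dP = 275.77 kPa


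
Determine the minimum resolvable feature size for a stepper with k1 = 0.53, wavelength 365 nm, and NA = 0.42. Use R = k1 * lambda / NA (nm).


Step 1: Identify values: k1 = 0.53, lambda = 365 nm, NA = 0.42
Step 2: R = k1 * lambda / NA
R = 0.53 * 365 / 0.42
R = 460.6 nm


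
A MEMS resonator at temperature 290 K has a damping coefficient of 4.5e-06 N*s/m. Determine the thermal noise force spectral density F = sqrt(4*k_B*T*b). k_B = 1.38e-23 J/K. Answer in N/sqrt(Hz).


Step 1: Compute 4 * k_B * T * b
= 4 * 1.38e-23 * 290 * 4.5e-06
= 7.2036e-26 N^2/Hz
Step 2: F_noise = sqrt(7.2036e-26)
F_noise = 2.68e-13 N/sqrt(Hz)


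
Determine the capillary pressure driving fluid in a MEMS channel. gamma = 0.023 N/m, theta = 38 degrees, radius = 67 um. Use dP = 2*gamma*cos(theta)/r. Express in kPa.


Step 1: cos(38 deg) = 0.788
Step 2: Convert r to m: r = 67e-6 m
Step 3: dP = 2 * 0.023 * 0.788 / 67e-6 = 541.0 Pa
Step 4: Convert Pa to kPa (divide by 1000).
dP = 0.54 kPa


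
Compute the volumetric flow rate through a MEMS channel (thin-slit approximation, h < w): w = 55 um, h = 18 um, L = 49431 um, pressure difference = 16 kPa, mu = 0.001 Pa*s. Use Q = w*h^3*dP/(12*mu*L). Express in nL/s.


Step 1: Convert all dimensions to SI (meters).
w = 55e-6 m, h = 18e-6 m, L = 49431e-6 m, dP = 16e3 Pa
Step 2: Q = w * h^3 * dP / (12 * mu * L)
Q = 55e-6 * (18e-6)^3 * 16e3 / (12 * 0.001 * 49431e-6) = 8.65206e-12 m^3/s
Step 3: Convert Q from m^3/s to nL/s (1 m^3 = 1e12 nL, so multiply by 1e12).
Q = 8.652 nL/s


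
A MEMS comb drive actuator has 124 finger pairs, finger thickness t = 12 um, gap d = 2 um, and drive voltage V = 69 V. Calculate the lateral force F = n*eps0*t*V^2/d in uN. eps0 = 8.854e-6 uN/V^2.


Step 1: Parameters: n=124, eps0=8.854e-6 uN/V^2, t=12 um, V=69 V, d=2 um
Step 2: V^2 = 4761
Step 3: F = 124 * 8.854e-6 * 12 * 4761 / 2
F = 31.362 uN


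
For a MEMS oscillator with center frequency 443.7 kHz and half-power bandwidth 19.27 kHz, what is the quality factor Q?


Step 1: Q = f0 / bandwidth
Step 2: Q = 443.7 / 19.27
Q = 23.0


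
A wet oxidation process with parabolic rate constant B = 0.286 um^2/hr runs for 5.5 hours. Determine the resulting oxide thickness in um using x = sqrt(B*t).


Step 1: Compute B*t = 0.286 * 5.5 = 1.573
Step 2: x = sqrt(1.573)
x = 1.254 um


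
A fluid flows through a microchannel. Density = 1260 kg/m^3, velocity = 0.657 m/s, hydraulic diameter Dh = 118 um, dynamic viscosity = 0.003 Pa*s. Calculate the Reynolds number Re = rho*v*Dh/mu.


Step 1: Convert Dh to meters: Dh = 118e-6 m
Step 2: Re = rho * v * Dh / mu
Re = 1260 * 0.657 * 118e-6 / 0.003
Re = 32.561


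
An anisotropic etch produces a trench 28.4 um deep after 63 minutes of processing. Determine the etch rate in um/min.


Step 1: Etch rate = depth / time
Step 2: rate = 28.4 / 63
rate = 0.451 um/min


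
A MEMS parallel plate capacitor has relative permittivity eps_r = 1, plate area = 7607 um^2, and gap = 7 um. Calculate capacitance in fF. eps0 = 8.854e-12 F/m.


Step 1: Convert area to m^2: A = 7607e-12 m^2
Step 2: Convert gap to m: d = 7e-6 m
Step 3: C = eps0 * eps_r * A / d
C = 8.854e-12 * 1 * 7607e-12 / 7e-6
Step 4: Convert to fF (multiply by 1e15).
C = 9.62 fF


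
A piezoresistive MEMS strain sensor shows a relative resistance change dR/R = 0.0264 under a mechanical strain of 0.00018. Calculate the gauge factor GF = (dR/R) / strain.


Step 1: Identify values.
dR/R = 0.0264, strain = 0.00018
Step 2: GF = (dR/R) / strain = 0.0264 / 0.00018
GF = 146.7


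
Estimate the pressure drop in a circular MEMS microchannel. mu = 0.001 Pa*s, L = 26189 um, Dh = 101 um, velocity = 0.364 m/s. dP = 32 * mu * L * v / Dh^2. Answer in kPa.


Step 1: Convert to SI: L = 26189e-6 m, Dh = 101e-6 m
Step 2: dP = 32 * 0.001 * 26189e-6 * 0.364 / (101e-6)^2
Step 3: dP = 29903.88 Pa
Step 4: Convert to kPa: dP = 29.9 kPa


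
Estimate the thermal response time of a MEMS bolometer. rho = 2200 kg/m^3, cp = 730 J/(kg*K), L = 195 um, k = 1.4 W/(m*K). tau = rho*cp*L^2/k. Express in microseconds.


Step 1: Convert L to m: L = 195e-6 m
Step 2: L^2 = (195e-6)^2 = 3.8025e-08 m^2
Step 3: tau = 2200 * 730 * 3.8025e-08 / 1.4 = 4.362010714e-02 s
Step 4: Convert to microseconds (multiply by 1e6).
tau = 43620.107 us


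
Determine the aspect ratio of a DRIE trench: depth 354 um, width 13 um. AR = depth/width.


Step 1: AR = depth / width
Step 2: AR = 354 / 13
AR = 27.2


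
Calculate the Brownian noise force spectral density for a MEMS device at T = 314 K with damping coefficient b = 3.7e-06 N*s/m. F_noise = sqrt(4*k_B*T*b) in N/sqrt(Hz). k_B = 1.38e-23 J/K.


Step 1: Compute 4 * k_B * T * b
= 4 * 1.38e-23 * 314 * 3.7e-06
= 6.4131e-26 N^2/Hz
Step 2: F_noise = sqrt(6.4131e-26)
F_noise = 2.53e-13 N/sqrt(Hz)


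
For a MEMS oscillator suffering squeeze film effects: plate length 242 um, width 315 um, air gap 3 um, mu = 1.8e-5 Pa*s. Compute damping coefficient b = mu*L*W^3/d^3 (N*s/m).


Step 1: Convert to SI.
L = 242e-6 m, W = 315e-6 m, d = 3e-6 m
Step 2: W^3 = (315e-6)^3 = 3.13e-11 m^3
Step 3: d^3 = (3e-6)^3 = 2.70e-17 m^3
Step 4: b = 1.8e-5 * 242e-6 * 3.13e-11 / 2.70e-17
b = 5.04e-03 N*s/m


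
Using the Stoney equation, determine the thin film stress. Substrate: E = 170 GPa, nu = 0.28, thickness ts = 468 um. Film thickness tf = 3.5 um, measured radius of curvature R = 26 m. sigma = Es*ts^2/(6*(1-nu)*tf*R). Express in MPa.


Step 1: Compute numerator: Es * ts^2 = 170 * 468^2 = 37234080 (GPa*um^2)
Step 2: Compute denominator (R in um): 6*(1-nu)*tf*R = 6*0.72*3.5*26e6 = 393120000.0 (um^2)
Step 3: sigma (GPa) = 37234080 / 393120000.0 = 9.4714e-02 GPa
Step 4: Convert to MPa (x1000): sigma = 94.7 MPa


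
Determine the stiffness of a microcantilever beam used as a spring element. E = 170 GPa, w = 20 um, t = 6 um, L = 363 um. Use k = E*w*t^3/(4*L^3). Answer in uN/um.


Step 1: Convert E to consistent units (1 GPa = 1000 uN/um^2).
E = 170 GPa = 170000 uN/um^2
Step 2: Compute t^3 = 6^3 = 216
Step 3: Compute L^3 = 363^3 = 47832147
Step 4: k = 170000 * 20 * 216 / (4 * 47832147)
k = 3.8384 uN/um


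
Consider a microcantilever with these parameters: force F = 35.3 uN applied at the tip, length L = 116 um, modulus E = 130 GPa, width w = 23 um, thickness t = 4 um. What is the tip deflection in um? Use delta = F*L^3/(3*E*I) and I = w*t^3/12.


Step 1: Calculate the second moment of area.
I = w * t^3 / 12 = 23 * 4^3 / 12 = 122.6667 um^4
Step 2: Convert E to consistent units (1 GPa = 1000 uN/um^2).
E = 130 GPa = 130000 uN/um^2
Step 3: Calculate tip deflection.
delta = F * L^3 / (3 * E * I)
delta = 35.3 * 116^3 / (3 * 130000 * 122.6667)
delta = 1.1517 um


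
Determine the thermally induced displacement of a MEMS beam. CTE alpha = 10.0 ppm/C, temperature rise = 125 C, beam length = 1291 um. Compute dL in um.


Step 1: Convert CTE: alpha = 10.0 ppm/C = 10.0e-6 /C
Step 2: dL = 10.0e-6 * 125 * 1291
dL = 1.6137 um


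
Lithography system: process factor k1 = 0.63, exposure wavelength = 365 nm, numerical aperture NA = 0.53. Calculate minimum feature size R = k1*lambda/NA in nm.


Step 1: Identify values: k1 = 0.63, lambda = 365 nm, NA = 0.53
Step 2: R = k1 * lambda / NA
R = 0.63 * 365 / 0.53
R = 433.9 nm


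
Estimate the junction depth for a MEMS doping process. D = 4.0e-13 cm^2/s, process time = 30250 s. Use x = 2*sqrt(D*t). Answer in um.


Step 1: Compute D*t = 4.0e-13 * 30250 = 1.21e-08 cm^2
Step 2: sqrt(D*t) = 1.1e-04 cm
Step 3: x = 2 * 1.1e-04 cm = 2.2e-04 cm
Step 4: Convert to um (1 cm = 1e4 um): x = 2.2 um


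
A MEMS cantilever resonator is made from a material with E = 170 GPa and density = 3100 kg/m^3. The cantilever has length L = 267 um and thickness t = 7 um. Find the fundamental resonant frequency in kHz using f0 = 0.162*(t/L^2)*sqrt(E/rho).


Step 1: Convert units to SI.
t_SI = 7e-6 m, L_SI = 267e-6 m
Step 2: Calculate sqrt(E/rho).
sqrt(170e9 / 3100) = 7405.32 m/s
Step 3: Compute f0.
f0 = 0.162 * 7e-6 / (267e-6)^2 * 7405.32 = 117797.0 Hz = 117.8 kHz


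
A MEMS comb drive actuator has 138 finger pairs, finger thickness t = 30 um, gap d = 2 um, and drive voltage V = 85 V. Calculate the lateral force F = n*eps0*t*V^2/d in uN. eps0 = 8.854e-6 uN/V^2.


Step 1: Parameters: n=138, eps0=8.854e-6 uN/V^2, t=30 um, V=85 V, d=2 um
Step 2: V^2 = 7225
Step 3: F = 138 * 8.854e-6 * 30 * 7225 / 2
F = 132.418 uN


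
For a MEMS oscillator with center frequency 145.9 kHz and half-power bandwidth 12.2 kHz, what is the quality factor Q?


Step 1: Q = f0 / bandwidth
Step 2: Q = 145.9 / 12.2
Q = 12.0


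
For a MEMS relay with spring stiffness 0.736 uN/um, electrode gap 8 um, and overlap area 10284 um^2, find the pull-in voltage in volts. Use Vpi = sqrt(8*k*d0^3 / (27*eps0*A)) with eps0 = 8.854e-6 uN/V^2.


Step 1: Compute numerator: 8 * k * d0^3 = 8 * 0.736 * 8^3 = 3014.656
Step 2: Compute denominator: 27 * eps0 * A = 27 * 8.854e-6 * 10284 = 2.458472
Step 3: Vpi = sqrt(3014.656 / 2.458472)
Vpi = 35.02 V


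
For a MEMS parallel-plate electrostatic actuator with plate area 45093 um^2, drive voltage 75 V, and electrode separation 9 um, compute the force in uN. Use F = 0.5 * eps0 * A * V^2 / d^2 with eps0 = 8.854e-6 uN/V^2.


Step 1: Identify parameters.
eps0 = 8.854e-6 uN/V^2, A = 45093 um^2, V = 75 V, d = 9 um
Step 2: Compute V^2 = 75^2 = 5625
Step 3: Compute d^2 = 9^2 = 81
Step 4: F = 0.5 * 8.854e-6 * 45093 * 5625 / 81
F = 13.863 uN


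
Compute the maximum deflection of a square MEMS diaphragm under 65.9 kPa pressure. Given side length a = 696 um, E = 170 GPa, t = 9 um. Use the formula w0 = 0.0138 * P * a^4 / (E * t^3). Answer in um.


Step 1: Convert pressure to compatible units (E is in GPa, so P in GPa).
P = 65.9 kPa = 65.9e-6 GPa
Step 2: Compute numerator: 0.0138 * P * a^4.
a^4 = 696^4 = 234658861056
numerator = 0.0138 * 65.9e-6 * 234658861056 = 2.13403e+05
Step 3: Compute denominator: E * t^3 = 170 * 9^3 = 123930
Step 4: w0 = numerator / denominator = 2.13403e+05 / 123930 = 1.722 um


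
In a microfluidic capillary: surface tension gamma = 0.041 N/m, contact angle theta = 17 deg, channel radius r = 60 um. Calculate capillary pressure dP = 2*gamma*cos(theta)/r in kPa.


Step 1: cos(17 deg) = 0.9563
Step 2: Convert r to m: r = 60e-6 m
Step 3: dP = 2 * 0.041 * 0.9563 / 60e-6 = 1306.9 Pa
Step 4: Convert Pa to kPa (divide by 1000).
dP = 1.31 kPa


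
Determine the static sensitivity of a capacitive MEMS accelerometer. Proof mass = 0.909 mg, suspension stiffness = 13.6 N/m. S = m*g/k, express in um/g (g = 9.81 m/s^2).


Step 1: Convert mass: m = 0.909 mg = 9.09e-07 kg
Step 2: S = m * g / k = 9.09e-07 * 9.81 / 13.6
Step 3: S = 6.56e-07 m/g
Step 4: Convert to um/g: S = 0.656 um/g


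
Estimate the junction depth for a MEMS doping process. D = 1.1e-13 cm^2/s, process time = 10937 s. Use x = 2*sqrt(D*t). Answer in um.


Step 1: Compute D*t = 1.1e-13 * 10937 = 1.20307e-09 cm^2
Step 2: sqrt(D*t) = 3.4685e-05 cm
Step 3: x = 2 * 3.4685e-05 cm = 6.937e-05 cm
Step 4: Convert to um (1 cm = 1e4 um): x = 0.694 um


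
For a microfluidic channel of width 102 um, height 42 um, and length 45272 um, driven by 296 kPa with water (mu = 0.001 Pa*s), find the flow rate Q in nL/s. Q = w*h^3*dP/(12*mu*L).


Step 1: Convert all dimensions to SI (meters).
w = 102e-6 m, h = 42e-6 m, L = 45272e-6 m, dP = 296e3 Pa
Step 2: Q = w * h^3 * dP / (12 * mu * L)
Q = 102e-6 * (42e-6)^3 * 296e3 / (12 * 0.001 * 45272e-6) = 4.11745467e-09 m^3/s
Step 3: Convert Q from m^3/s to nL/s (1 m^3 = 1e12 nL, so multiply by 1e12).
Q = 4117.455 nL/s


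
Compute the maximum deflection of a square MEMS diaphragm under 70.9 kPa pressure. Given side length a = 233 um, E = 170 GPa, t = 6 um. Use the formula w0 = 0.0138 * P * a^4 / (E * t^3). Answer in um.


Step 1: Convert pressure to compatible units (E is in GPa, so P in GPa).
P = 70.9 kPa = 70.9e-6 GPa
Step 2: Compute numerator: 0.0138 * P * a^4.
a^4 = 233^4 = 2947295521
numerator = 0.0138 * 70.9e-6 * 2947295521 = 2.8837e+03
Step 3: Compute denominator: E * t^3 = 170 * 6^3 = 36720
Step 4: w0 = numerator / denominator = 2.8837e+03 / 36720 = 0.0785 um


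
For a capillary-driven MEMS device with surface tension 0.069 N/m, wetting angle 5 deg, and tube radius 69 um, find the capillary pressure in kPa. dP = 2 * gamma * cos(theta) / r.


Step 1: cos(5 deg) = 0.9962
Step 2: Convert r to m: r = 69e-6 m
Step 3: dP = 2 * 0.069 * 0.9962 / 69e-6 = 1992.4 Pa
Step 4: Convert Pa to kPa (divide by 1000).
dP = 1.99 kPa


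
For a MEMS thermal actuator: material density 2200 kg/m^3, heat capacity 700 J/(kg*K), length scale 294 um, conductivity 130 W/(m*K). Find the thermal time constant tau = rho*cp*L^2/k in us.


Step 1: Convert L to m: L = 294e-6 m
Step 2: L^2 = (294e-6)^2 = 8.6436e-08 m^2
Step 3: tau = 2200 * 700 * 8.6436e-08 / 130 = 1.02393415e-03 s
Step 4: Convert to microseconds (multiply by 1e6).
tau = 1023.934 us


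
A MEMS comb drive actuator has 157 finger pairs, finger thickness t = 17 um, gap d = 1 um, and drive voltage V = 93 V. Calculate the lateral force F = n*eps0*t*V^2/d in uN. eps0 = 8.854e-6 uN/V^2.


Step 1: Parameters: n=157, eps0=8.854e-6 uN/V^2, t=17 um, V=93 V, d=1 um
Step 2: V^2 = 8649
Step 3: F = 157 * 8.854e-6 * 17 * 8649 / 1
F = 204.387 uN


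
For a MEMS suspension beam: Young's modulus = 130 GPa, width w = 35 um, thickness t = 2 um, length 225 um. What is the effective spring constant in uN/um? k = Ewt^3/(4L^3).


Step 1: Convert E to consistent units (1 GPa = 1000 uN/um^2).
E = 130 GPa = 130000 uN/um^2
Step 2: Compute t^3 = 2^3 = 8
Step 3: Compute L^3 = 225^3 = 11390625
Step 4: k = 130000 * 35 * 8 / (4 * 11390625)
k = 0.7989 uN/um


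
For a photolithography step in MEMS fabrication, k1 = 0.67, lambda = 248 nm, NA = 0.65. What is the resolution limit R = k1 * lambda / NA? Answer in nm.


Step 1: Identify values: k1 = 0.67, lambda = 248 nm, NA = 0.65
Step 2: R = k1 * lambda / NA
R = 0.67 * 248 / 0.65
R = 255.6 nm


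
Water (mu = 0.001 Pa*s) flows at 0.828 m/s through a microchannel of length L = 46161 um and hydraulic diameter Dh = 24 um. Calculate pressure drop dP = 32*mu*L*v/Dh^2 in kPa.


Step 1: Convert to SI: L = 46161e-6 m, Dh = 24e-6 m
Step 2: dP = 32 * 0.001 * 46161e-6 * 0.828 / (24e-6)^2
Step 3: dP = 2123406.00 Pa
Step 4: Convert to kPa: dP = 2123.41 kPa


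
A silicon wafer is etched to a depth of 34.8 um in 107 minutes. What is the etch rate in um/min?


Step 1: Etch rate = depth / time
Step 2: rate = 34.8 / 107
rate = 0.325 um/min


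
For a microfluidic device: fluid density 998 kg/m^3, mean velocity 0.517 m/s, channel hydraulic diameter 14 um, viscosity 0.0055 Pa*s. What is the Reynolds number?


Step 1: Convert Dh to meters: Dh = 14e-6 m
Step 2: Re = rho * v * Dh / mu
Re = 998 * 0.517 * 14e-6 / 0.0055
Re = 1.313


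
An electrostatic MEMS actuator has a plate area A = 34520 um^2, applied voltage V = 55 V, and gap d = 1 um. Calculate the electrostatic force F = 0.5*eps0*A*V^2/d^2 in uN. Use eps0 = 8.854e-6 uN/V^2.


Step 1: Identify parameters.
eps0 = 8.854e-6 uN/V^2, A = 34520 um^2, V = 55 V, d = 1 um
Step 2: Compute V^2 = 55^2 = 3025
Step 3: Compute d^2 = 1^2 = 1
Step 4: F = 0.5 * 8.854e-6 * 34520 * 3025 / 1
F = 462.281 uN


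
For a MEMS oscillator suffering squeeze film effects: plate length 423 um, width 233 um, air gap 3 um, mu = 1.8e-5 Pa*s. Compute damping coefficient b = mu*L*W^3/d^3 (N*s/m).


Step 1: Convert to SI.
L = 423e-6 m, W = 233e-6 m, d = 3e-6 m
Step 2: W^3 = (233e-6)^3 = 1.26e-11 m^3
Step 3: d^3 = (3e-6)^3 = 2.70e-17 m^3
Step 4: b = 1.8e-5 * 423e-6 * 1.26e-11 / 2.70e-17
b = 3.57e-03 N*s/m


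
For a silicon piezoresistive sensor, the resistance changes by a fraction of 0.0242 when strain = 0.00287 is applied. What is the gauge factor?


Step 1: Identify values.
dR/R = 0.0242, strain = 0.00287
Step 2: GF = (dR/R) / strain = 0.0242 / 0.00287
GF = 8.4


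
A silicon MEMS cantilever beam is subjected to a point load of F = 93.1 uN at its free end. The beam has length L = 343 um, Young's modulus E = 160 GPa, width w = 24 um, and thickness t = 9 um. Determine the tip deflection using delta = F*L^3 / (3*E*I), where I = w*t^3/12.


Step 1: Calculate the second moment of area.
I = w * t^3 / 12 = 24 * 9^3 / 12 = 1458.0 um^4
Step 2: Convert E to consistent units (1 GPa = 1000 uN/um^2).
E = 160 GPa = 160000 uN/um^2
Step 3: Calculate tip deflection.
delta = F * L^3 / (3 * E * I)
delta = 93.1 * 343^3 / (3 * 160000 * 1458.0)
delta = 5.3683 um


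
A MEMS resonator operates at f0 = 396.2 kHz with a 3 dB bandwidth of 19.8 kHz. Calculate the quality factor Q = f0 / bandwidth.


Step 1: Q = f0 / bandwidth
Step 2: Q = 396.2 / 19.8
Q = 20.0


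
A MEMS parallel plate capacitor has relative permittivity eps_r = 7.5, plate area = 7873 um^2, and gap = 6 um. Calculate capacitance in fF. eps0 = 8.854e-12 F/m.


Step 1: Convert area to m^2: A = 7873e-12 m^2
Step 2: Convert gap to m: d = 6e-6 m
Step 3: C = eps0 * eps_r * A / d
C = 8.854e-12 * 7.5 * 7873e-12 / 6e-6
Step 4: Convert to fF (multiply by 1e15).
C = 87.13 fF


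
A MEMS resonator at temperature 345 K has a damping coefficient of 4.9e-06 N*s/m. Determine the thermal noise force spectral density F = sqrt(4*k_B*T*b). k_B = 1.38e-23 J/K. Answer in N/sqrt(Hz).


Step 1: Compute 4 * k_B * T * b
= 4 * 1.38e-23 * 345 * 4.9e-06
= 9.3316e-26 N^2/Hz
Step 2: F_noise = sqrt(9.3316e-26)
F_noise = 3.05e-13 N/sqrt(Hz)


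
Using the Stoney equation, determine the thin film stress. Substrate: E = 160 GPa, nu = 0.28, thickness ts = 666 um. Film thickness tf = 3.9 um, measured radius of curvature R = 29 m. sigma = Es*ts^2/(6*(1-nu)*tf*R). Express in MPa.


Step 1: Compute numerator: Es * ts^2 = 160 * 666^2 = 70968960 (GPa*um^2)
Step 2: Compute denominator (R in um): 6*(1-nu)*tf*R = 6*0.72*3.9*29e6 = 488592000.0 (um^2)
Step 3: sigma (GPa) = 70968960 / 488592000.0 = 1.45252e-01 GPa
Step 4: Convert to MPa (x1000): sigma = 145.3 MPa


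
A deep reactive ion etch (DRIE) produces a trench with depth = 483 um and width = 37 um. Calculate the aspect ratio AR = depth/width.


Step 1: AR = depth / width
Step 2: AR = 483 / 37
AR = 13.1


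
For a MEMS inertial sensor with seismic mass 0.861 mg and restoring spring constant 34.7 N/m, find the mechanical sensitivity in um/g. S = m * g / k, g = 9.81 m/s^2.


Step 1: Convert mass: m = 0.861 mg = 8.61e-07 kg
Step 2: S = m * g / k = 8.61e-07 * 9.81 / 34.7
Step 3: S = 2.43e-07 m/g
Step 4: Convert to um/g: S = 0.243 um/g


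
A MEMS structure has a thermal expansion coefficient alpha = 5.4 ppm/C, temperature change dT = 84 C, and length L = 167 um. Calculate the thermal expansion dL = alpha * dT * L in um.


Step 1: Convert CTE: alpha = 5.4 ppm/C = 5.4e-6 /C
Step 2: dL = 5.4e-6 * 84 * 167
dL = 0.0758 um


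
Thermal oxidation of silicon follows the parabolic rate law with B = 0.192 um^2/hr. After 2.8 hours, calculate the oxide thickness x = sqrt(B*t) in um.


Step 1: Compute B*t = 0.192 * 2.8 = 0.5376
Step 2: x = sqrt(0.5376)
x = 0.733 um


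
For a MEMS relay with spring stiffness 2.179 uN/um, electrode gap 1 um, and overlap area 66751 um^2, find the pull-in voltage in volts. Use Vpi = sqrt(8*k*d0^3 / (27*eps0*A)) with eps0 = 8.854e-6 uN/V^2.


Step 1: Compute numerator: 8 * k * d0^3 = 8 * 2.179 * 1^3 = 17.432
Step 2: Compute denominator: 27 * eps0 * A = 27 * 8.854e-6 * 66751 = 15.957361
Step 3: Vpi = sqrt(17.432 / 15.957361)
Vpi = 1.05 V


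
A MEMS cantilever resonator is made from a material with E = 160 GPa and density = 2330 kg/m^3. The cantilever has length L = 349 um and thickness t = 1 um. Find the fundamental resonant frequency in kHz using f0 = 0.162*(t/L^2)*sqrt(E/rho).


Step 1: Convert units to SI.
t_SI = 1e-6 m, L_SI = 349e-6 m
Step 2: Calculate sqrt(E/rho).
sqrt(160e9 / 2330) = 8286.71 m/s
Step 3: Compute f0.
f0 = 0.162 * 1e-6 / (349e-6)^2 * 8286.71 = 11021.6 Hz = 11.02 kHz


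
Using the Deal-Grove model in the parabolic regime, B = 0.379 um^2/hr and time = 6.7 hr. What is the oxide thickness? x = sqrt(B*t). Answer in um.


Step 1: Compute B*t = 0.379 * 6.7 = 2.5393
Step 2: x = sqrt(2.5393)
x = 1.594 um


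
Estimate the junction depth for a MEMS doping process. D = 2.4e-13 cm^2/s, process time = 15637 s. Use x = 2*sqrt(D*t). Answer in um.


Step 1: Compute D*t = 2.4e-13 * 15637 = 3.75288e-09 cm^2
Step 2: sqrt(D*t) = 6.12608e-05 cm
Step 3: x = 2 * 6.12608e-05 cm = 1.225216e-04 cm
Step 4: Convert to um (1 cm = 1e4 um): x = 1.225 um


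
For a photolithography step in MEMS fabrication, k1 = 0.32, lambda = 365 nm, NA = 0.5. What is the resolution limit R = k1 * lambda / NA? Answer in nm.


Step 1: Identify values: k1 = 0.32, lambda = 365 nm, NA = 0.5
Step 2: R = k1 * lambda / NA
R = 0.32 * 365 / 0.5
R = 233.6 nm


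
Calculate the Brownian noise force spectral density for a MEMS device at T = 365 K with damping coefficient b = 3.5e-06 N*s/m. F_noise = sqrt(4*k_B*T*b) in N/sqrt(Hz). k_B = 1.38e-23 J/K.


Step 1: Compute 4 * k_B * T * b
= 4 * 1.38e-23 * 365 * 3.5e-06
= 7.0518e-26 N^2/Hz
Step 2: F_noise = sqrt(7.0518e-26)
F_noise = 2.66e-13 N/sqrt(Hz)


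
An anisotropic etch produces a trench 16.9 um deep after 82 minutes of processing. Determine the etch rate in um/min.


Step 1: Etch rate = depth / time
Step 2: rate = 16.9 / 82
rate = 0.206 um/min
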